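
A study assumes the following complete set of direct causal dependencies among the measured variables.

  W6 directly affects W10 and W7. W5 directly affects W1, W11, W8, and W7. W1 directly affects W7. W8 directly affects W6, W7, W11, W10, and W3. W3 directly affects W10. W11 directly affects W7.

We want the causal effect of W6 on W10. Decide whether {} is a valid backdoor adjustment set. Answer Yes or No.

Backdoor paths from W6 to W10 (paths whose first edge points into W6):
  P1: W6 <- W8 -> W3 -> W10
  P2: W6 <- W8 -> W10
Condition 1 (no descendant of W6 in the set): holds — descendants of W6 are {W10, W7}; none are in {}.
Condition 2 (every backdoor path blocked by {}):
  P1: open — no interior node is in the conditioning set.
  P2: open — no interior node is in the conditioning set.
{} does not satisfy the backdoor criterion.

No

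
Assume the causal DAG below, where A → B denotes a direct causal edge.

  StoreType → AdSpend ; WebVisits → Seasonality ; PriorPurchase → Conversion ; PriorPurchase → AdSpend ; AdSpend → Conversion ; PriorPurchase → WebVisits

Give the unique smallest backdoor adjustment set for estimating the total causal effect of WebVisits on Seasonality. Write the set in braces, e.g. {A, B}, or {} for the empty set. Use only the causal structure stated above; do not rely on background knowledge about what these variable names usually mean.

Variables eligible for adjustment (non-descendants of WebVisits, excluding WebVisits and Seasonality): {AdSpend, Conversion, PriorPurchase, StoreType}.
Backdoor paths from WebVisits to Seasonality:
  (none)
With no backdoor paths the empty set already satisfies the criterion, and it is trivially minimal.

{}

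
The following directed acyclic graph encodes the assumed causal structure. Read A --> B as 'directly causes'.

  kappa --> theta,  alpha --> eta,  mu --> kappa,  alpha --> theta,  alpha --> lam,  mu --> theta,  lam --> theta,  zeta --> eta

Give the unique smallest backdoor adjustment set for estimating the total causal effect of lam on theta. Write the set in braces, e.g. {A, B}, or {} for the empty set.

{alpha}

Variables eligible for adjustment (non-descendants of lam, excluding lam and theta): {alpha, eta, kappa, mu, zeta}.
Backdoor paths from lam to theta:
  P1: lam <- alpha -> theta
The empty set is not sufficient: P1 (lam <- alpha -> theta) has no collider blocking it and no conditioned non-collider, so it is open.
Try {alpha}:
  P1: blocked at fork node alpha ∈ conditioning set.
{alpha} contains no descendant of lam and blocks every backdoor path.
No other singleton works — e.g. {zeta} leaves P1 open — so {alpha} is the unique smallest valid adjustment set.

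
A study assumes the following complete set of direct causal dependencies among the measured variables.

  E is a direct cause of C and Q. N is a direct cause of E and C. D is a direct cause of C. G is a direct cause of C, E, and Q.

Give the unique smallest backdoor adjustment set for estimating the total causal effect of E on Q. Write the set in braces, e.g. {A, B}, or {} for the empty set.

{G}

Variables eligible for adjustment (non-descendants of E, excluding E and Q): {D, G, N}.
Backdoor paths from E to Q:
  P1: E <- N -> C <- G -> Q
  P2: E <- G -> Q
The empty set is not sufficient: P2 (E <- G -> Q) has no collider blocking it and no conditioned non-collider, so it is open.
Try {G}:
  P1: blocked at collider C (neither it nor any descendant is in the conditioning set).
  P2: blocked at fork node G ∈ conditioning set.
{G} contains no descendant of E and blocks every backdoor path.
No other singleton works — e.g. {N} leaves P2 open — so {G} is the unique smallest valid adjustment set.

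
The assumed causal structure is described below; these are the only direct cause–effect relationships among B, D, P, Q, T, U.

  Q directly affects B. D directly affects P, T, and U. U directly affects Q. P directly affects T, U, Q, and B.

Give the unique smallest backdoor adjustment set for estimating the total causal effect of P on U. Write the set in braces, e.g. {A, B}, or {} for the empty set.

{D}

Variables eligible for adjustment (non-descendants of P, excluding P and U): {D}.
Backdoor paths from P to U:
  P1: P <- D -> U
The empty set is not sufficient: P1 (P <- D -> U) has no collider blocking it and no conditioned non-collider, so it is open.
Try {D}:
  P1: blocked at fork node D ∈ conditioning set.
{D} contains no descendant of P and blocks every backdoor path.
{D} is the unique smallest valid adjustment set.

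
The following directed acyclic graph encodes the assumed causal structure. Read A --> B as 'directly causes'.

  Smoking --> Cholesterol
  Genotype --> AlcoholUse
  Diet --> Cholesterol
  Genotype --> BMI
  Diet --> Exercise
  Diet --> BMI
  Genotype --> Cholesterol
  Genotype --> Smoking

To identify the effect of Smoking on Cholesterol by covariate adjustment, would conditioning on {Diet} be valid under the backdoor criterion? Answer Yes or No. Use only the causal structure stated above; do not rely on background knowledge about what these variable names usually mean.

Backdoor paths from Smoking to Cholesterol (paths whose first edge points into Smoking):
  P1: Smoking <- Genotype -> Cholesterol
  P2: Smoking <- Genotype -> BMI <- Diet -> Cholesterol
Condition 1 (no descendant of Smoking in the set): holds — descendants of Smoking are {Cholesterol}; none are in {Diet}.
Condition 2 (every backdoor path blocked by {Diet}):
  P1: open — no interior node is in the conditioning set.
  P2: blocked at collider BMI (neither it nor any descendant is in the conditioning set).
{Diet} does not satisfy the backdoor criterion.

No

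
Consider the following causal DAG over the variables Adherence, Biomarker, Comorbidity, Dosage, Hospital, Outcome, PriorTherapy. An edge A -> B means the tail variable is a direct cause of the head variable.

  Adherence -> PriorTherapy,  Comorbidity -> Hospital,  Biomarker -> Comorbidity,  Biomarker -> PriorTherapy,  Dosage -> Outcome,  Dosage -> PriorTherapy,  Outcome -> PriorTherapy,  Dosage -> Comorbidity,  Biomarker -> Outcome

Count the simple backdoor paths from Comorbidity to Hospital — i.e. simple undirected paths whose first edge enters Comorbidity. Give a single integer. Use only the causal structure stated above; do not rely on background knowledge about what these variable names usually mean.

0

A backdoor path from Comorbidity to Hospital is any simple undirected path whose first edge points into Comorbidity (i.e. leaves Comorbidity via a parent).
Parents of Comorbidity: {Biomarker, Dosage}.
No simple path from any parent of Comorbidity reaches Hospital without revisiting Comorbidity, so there are no backdoor paths.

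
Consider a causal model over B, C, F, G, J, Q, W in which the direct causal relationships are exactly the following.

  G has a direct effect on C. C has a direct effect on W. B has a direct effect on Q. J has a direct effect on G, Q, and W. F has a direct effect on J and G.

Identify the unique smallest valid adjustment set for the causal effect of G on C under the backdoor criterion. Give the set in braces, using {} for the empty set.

{}

Variables eligible for adjustment (non-descendants of G, excluding G and C): {B, F, J, Q}.
Backdoor paths from G to C:
  P1: G <- F -> J -> W <- C
  P2: G <- J -> W <- C
Each backdoor path contains an unconditioned collider, so every path is already blocked with the empty conditioning set:
  P1: blocked at collider W (neither it nor any descendant is in the conditioning set).
  P2: blocked at collider W (neither it nor any descendant is in the conditioning set).
The empty set is therefore the unique smallest valid set.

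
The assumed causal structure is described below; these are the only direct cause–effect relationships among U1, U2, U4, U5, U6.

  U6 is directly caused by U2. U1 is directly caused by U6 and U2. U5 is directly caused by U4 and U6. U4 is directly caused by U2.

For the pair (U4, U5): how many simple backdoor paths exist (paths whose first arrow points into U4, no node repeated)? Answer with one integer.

2

A backdoor path from U4 to U5 is any simple undirected path whose first edge points into U4 (i.e. leaves U4 via a parent).
Parents of U4: {U2}.
Enumerating:
  P1: U4 <- U2 -> U6 -> U5
  P2: U4 <- U2 -> U1 <- U6 -> U5
That exhausts the simple backdoor paths. Count: 2.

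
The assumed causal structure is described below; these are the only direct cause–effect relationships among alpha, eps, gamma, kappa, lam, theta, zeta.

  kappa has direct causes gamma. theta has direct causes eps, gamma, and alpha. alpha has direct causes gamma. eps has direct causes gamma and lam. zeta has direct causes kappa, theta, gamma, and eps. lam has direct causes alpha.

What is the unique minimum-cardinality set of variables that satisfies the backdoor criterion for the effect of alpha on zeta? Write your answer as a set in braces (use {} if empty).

{gamma}

Variables eligible for adjustment (non-descendants of alpha, excluding alpha and zeta): {gamma, kappa}.
Backdoor paths from alpha to zeta:
  P1: alpha <- gamma -> eps -> theta -> zeta
  P2: alpha <- gamma -> eps -> zeta
  P3: alpha <- gamma -> theta <- eps -> zeta
  P4: alpha <- gamma -> theta -> zeta
  P5: alpha <- gamma -> kappa -> zeta
  P6: alpha <- gamma -> zeta
The empty set is not sufficient: P1 (alpha <- gamma -> eps -> theta -> zeta) has no collider blocking it and no conditioned non-collider, so it is open.
Try {gamma}:
  P1: blocked at fork node gamma ∈ conditioning set.
  P2: blocked at fork node gamma ∈ conditioning set.
  P3: blocked at fork node gamma ∈ conditioning set.
  P4: blocked at fork node gamma ∈ conditioning set.
  P5: blocked at fork node gamma ∈ conditioning set.
  P6: blocked at fork node gamma ∈ conditioning set.
{gamma} contains no descendant of alpha and blocks every backdoor path.
No other singleton works — e.g. {kappa} leaves P1 open — so {gamma} is the unique smallest valid adjustment set.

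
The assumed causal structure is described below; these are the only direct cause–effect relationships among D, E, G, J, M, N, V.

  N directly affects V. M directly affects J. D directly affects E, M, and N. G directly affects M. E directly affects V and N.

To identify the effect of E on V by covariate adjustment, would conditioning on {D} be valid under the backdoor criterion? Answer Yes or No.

Backdoor paths from E to V (paths whose first edge points into E):
  P1: E <- D -> N -> V
Condition 1 (no descendant of E in the set): holds — descendants of E are {N, V}; none are in {D}.
Condition 2 (every backdoor path blocked by {D}):
  P1: blocked at fork node D ∈ conditioning set.
{D} satisfies the backdoor criterion.

Yes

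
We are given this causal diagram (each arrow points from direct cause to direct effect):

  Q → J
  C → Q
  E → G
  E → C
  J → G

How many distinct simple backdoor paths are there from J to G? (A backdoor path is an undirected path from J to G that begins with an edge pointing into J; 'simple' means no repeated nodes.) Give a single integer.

A backdoor path from J to G is any simple undirected path whose first edge points into J (i.e. leaves J via a parent).
Parents of J: {Q}.
Enumerating:
  P1: J <- Q <- C <- E -> G
That exhausts the simple backdoor paths. Count: 1.

1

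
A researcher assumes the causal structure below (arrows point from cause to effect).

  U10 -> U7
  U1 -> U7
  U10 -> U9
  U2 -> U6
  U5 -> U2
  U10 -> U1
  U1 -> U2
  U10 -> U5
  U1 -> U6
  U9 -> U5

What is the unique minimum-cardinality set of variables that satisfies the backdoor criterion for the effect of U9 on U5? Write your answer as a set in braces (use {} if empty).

Variables eligible for adjustment (non-descendants of U9, excluding U9 and U5): {U1, U10, U7}.
Backdoor paths from U9 to U5:
  P1: U9 <- U10 -> U1 -> U2 <- U5
  P2: U9 <- U10 -> U1 -> U6 <- U2 <- U5
  P3: U9 <- U10 -> U5
  P4: U9 <- U10 -> U7 <- U1 -> U2 <- U5
  P5: U9 <- U10 -> U7 <- U1 -> U6 <- U2 <- U5
The empty set is not sufficient: P3 (U9 <- U10 -> U5) has no collider blocking it and no conditioned non-collider, so it is open.
Try {U10}:
  P1: blocked at fork node U10 ∈ conditioning set.
  P2: blocked at fork node U10 ∈ conditioning set.
  P3: blocked at fork node U10 ∈ conditioning set.
  P4: blocked at fork node U10 ∈ conditioning set.
  P5: blocked at fork node U10 ∈ conditioning set.
{U10} contains no descendant of U9 and blocks every backdoor path.
No other singleton works — e.g. {U1} leaves P3 open — so {U10} is the unique smallest valid adjustment set.

{U10}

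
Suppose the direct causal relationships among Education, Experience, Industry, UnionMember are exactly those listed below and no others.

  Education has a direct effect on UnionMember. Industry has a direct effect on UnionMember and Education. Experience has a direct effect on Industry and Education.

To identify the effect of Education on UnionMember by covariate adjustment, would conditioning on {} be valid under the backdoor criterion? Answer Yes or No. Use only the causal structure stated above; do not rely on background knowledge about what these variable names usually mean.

No

Backdoor paths from Education to UnionMember (paths whose first edge points into Education):
  P1: Education <- Experience -> Industry -> UnionMember
  P2: Education <- Industry -> UnionMember
Condition 1 (no descendant of Education in the set): holds — descendants of Education are {UnionMember}; none are in {}.
Condition 2 (every backdoor path blocked by {}):
  P1: open — no interior node is in the conditioning set.
  P2: open — no interior node is in the conditioning set.
{} does not satisfy the backdoor criterion.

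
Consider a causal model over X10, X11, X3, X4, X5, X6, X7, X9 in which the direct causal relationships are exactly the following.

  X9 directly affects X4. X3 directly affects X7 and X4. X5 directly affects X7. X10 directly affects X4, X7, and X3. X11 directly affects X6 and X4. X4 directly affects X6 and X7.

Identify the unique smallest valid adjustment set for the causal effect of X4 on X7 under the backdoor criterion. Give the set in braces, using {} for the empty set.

Variables eligible for adjustment (non-descendants of X4, excluding X4 and X7): {X10, X11, X3, X5, X9}.
Backdoor paths from X4 to X7:
  P1: X4 <- X10 -> X3 -> X7
  P2: X4 <- X10 -> X7
  P3: X4 <- X3 <- X10 -> X7
  P4: X4 <- X3 -> X7
The empty set is not sufficient: P1 (X4 <- X10 -> X3 -> X7) has no collider blocking it and no conditioned non-collider, so it is open.
Try {X10, X3}:
  P1: blocked at fork node X10 ∈ conditioning set.
  P2: blocked at fork node X10 ∈ conditioning set.
  P3: blocked at chain node X3 ∈ conditioning set.
  P4: blocked at fork node X3 ∈ conditioning set.
{X10, X3} contains no descendant of X4 and blocks every backdoor path.
Every element of {X10, X3} is needed (dropping X10 leaves P2 open; dropping X3 leaves P4 open), so no proper subset is valid.
Among all size-2 subsets of the eligible variables, only {X10, X3} blocks every backdoor path, so it is the unique smallest valid adjustment set.

{X10, X3}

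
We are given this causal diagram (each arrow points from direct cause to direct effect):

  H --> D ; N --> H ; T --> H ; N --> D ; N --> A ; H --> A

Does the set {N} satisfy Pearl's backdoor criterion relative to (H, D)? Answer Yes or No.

Yes

Backdoor paths from H to D (paths whose first edge points into H):
  P1: H <- N -> D
Condition 1 (no descendant of H in the set): holds — descendants of H are {A, D}; none are in {N}.
Condition 2 (every backdoor path blocked by {N}):
  P1: blocked at fork node N ∈ conditioning set.
{N} satisfies the backdoor criterion.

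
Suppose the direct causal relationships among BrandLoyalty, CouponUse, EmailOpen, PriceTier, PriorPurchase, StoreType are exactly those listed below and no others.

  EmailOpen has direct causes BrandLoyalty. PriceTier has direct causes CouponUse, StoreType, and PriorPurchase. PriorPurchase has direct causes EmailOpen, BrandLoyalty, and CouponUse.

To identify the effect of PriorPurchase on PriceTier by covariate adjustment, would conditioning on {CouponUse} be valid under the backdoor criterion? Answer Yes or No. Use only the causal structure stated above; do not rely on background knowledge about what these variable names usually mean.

Yes

Backdoor paths from PriorPurchase to PriceTier (paths whose first edge points into PriorPurchase):
  P1: PriorPurchase <- CouponUse -> PriceTier
Condition 1 (no descendant of PriorPurchase in the set): holds — descendants of PriorPurchase are {PriceTier}; none are in {CouponUse}.
Condition 2 (every backdoor path blocked by {CouponUse}):
  P1: blocked at fork node CouponUse ∈ conditioning set.
{CouponUse} satisfies the backdoor criterion.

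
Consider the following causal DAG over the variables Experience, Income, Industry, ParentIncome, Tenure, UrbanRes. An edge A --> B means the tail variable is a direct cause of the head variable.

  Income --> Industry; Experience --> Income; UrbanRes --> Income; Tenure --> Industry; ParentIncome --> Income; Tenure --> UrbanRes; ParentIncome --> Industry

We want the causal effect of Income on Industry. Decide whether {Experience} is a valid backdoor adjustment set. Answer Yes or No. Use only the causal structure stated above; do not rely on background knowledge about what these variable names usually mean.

Backdoor paths from Income to Industry (paths whose first edge points into Income):
  P1: Income <- ParentIncome -> Industry
  P2: Income <- UrbanRes <- Tenure -> Industry
Condition 1 (no descendant of Income in the set): holds — descendants of Income are {Industry}; none are in {Experience}.
Condition 2 (every backdoor path blocked by {Experience}):
  P1: open — no interior node is in the conditioning set.
  P2: open — no interior node is in the conditioning set.
{Experience} does not satisfy the backdoor criterion.

No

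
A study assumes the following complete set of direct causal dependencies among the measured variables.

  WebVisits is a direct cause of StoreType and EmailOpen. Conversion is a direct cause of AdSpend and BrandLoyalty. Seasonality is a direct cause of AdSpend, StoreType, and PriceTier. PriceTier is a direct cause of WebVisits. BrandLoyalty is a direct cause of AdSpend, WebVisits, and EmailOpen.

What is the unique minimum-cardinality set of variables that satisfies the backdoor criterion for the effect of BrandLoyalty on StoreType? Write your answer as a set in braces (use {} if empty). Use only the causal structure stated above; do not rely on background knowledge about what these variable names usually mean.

Variables eligible for adjustment (non-descendants of BrandLoyalty, excluding BrandLoyalty and StoreType): {Conversion, PriceTier, Seasonality}.
Backdoor paths from BrandLoyalty to StoreType:
  P1: BrandLoyalty <- Conversion -> AdSpend <- Seasonality -> PriceTier -> WebVisits -> StoreType
  P2: BrandLoyalty <- Conversion -> AdSpend <- Seasonality -> StoreType
Each backdoor path contains an unconditioned collider, so every path is already blocked with the empty conditioning set:
  P1: blocked at collider AdSpend (neither it nor any descendant is in the conditioning set).
  P2: blocked at collider AdSpend (neither it nor any descendant is in the conditioning set).
The empty set is therefore the unique smallest valid set.

{}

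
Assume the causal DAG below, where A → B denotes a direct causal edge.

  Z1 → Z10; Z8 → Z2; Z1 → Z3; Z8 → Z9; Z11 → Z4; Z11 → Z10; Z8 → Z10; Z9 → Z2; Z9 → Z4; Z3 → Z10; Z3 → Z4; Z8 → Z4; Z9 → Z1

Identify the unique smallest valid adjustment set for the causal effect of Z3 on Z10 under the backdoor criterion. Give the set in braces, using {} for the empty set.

Variables eligible for adjustment (non-descendants of Z3, excluding Z3 and Z10): {Z1, Z11, Z2, Z8, Z9}.
Backdoor paths from Z3 to Z10:
  P1: Z3 <- Z1 <- Z9 <- Z8 -> Z10
  P2: Z3 <- Z1 <- Z9 <- Z8 -> Z4 <- Z11 -> Z10
  P3: Z3 <- Z1 <- Z9 -> Z2 <- Z8 -> Z10
  P4: Z3 <- Z1 <- Z9 -> Z2 <- Z8 -> Z4 <- Z11 -> Z10
  P5: Z3 <- Z1 <- Z9 -> Z4 <- Z8 -> Z10
  P6: Z3 <- Z1 <- Z9 -> Z4 <- Z11 -> Z10
  P7: Z3 <- Z1 -> Z10
The empty set is not sufficient: P1 (Z3 <- Z1 <- Z9 <- Z8 -> Z10) has no collider blocking it and no conditioned non-collider, so it is open.
Try {Z1}:
  P1: blocked at chain node Z1 ∈ conditioning set.
  P2: blocked at chain node Z1 ∈ conditioning set.
  P3: blocked at chain node Z1 ∈ conditioning set.
  P4: blocked at chain node Z1 ∈ conditioning set.
  P5: blocked at chain node Z1 ∈ conditioning set.
  P6: blocked at chain node Z1 ∈ conditioning set.
  P7: blocked at fork node Z1 ∈ conditioning set.
{Z1} contains no descendant of Z3 and blocks every backdoor path.
No other singleton works — e.g. {Z8} leaves P7 open — so {Z1} is the unique smallest valid adjustment set.

{Z1}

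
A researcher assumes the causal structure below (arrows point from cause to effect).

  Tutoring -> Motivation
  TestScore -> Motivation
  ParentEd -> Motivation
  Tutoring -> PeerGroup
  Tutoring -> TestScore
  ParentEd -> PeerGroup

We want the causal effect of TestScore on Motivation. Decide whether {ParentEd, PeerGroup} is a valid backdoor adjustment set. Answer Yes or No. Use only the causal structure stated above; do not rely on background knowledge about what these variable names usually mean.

Backdoor paths from TestScore to Motivation (paths whose first edge points into TestScore):
  P1: TestScore <- Tutoring -> PeerGroup <- ParentEd -> Motivation
  P2: TestScore <- Tutoring -> Motivation
Condition 1 (no descendant of TestScore in the set): holds — descendants of TestScore are {Motivation}; none are in {ParentEd, PeerGroup}.
Condition 2 (every backdoor path blocked by {ParentEd, PeerGroup}):
  P1: blocked at fork node ParentEd ∈ conditioning set.
  P2: open — no interior node is in the conditioning set.
{ParentEd, PeerGroup} does not satisfy the backdoor criterion.

No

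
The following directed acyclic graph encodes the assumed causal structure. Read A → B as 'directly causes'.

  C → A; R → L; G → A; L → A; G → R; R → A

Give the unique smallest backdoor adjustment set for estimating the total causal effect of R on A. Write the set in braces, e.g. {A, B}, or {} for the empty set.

{G}

Variables eligible for adjustment (non-descendants of R, excluding R and A): {C, G}.
Backdoor paths from R to A:
  P1: R <- G -> A
The empty set is not sufficient: P1 (R <- G -> A) has no collider blocking it and no conditioned non-collider, so it is open.
Try {G}:
  P1: blocked at fork node G ∈ conditioning set.
{G} contains no descendant of R and blocks every backdoor path.
No other singleton works — e.g. {C} leaves P1 open — so {G} is the unique smallest valid adjustment set.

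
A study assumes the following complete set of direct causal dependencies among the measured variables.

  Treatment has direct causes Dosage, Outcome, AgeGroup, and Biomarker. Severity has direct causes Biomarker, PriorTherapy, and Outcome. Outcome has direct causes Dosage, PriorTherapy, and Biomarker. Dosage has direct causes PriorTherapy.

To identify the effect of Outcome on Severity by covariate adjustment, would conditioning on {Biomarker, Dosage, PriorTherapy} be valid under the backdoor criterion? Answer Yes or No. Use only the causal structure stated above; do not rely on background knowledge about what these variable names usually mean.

Yes

Backdoor paths from Outcome to Severity (paths whose first edge points into Outcome):
  P1: Outcome <- PriorTherapy -> Dosage -> Treatment <- Biomarker -> Severity
  P2: Outcome <- PriorTherapy -> Severity
  P3: Outcome <- Biomarker -> Treatment <- Dosage <- PriorTherapy -> Severity
  P4: Outcome <- Biomarker -> Severity
  P5: Outcome <- Dosage <- PriorTherapy -> Severity
  P6: Outcome <- Dosage -> Treatment <- Biomarker -> Severity
Condition 1 (no descendant of Outcome in the set): holds — descendants of Outcome are {Severity, Treatment}; none are in {Biomarker, Dosage, PriorTherapy}.
Condition 2 (every backdoor path blocked by {Biomarker, Dosage, PriorTherapy}):
  P1: blocked at fork node PriorTherapy ∈ conditioning set.
  P2: blocked at fork node PriorTherapy ∈ conditioning set.
  P3: blocked at fork node Biomarker ∈ conditioning set.
  P4: blocked at fork node Biomarker ∈ conditioning set.
  P5: blocked at chain node Dosage ∈ conditioning set.
  P6: blocked at fork node Dosage ∈ conditioning set.
{Biomarker, Dosage, PriorTherapy} satisfies the backdoor criterion.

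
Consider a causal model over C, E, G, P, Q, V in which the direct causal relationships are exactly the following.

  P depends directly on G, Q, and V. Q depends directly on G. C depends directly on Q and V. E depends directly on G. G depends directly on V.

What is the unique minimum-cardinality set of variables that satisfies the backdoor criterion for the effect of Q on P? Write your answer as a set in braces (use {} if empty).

{G}

Variables eligible for adjustment (non-descendants of Q, excluding Q and P): {E, G, V}.
Backdoor paths from Q to P:
  P1: Q <- G <- V -> P
  P2: Q <- G -> P
The empty set is not sufficient: P1 (Q <- G <- V -> P) has no collider blocking it and no conditioned non-collider, so it is open.
Try {G}:
  P1: blocked at chain node G ∈ conditioning set.
  P2: blocked at fork node G ∈ conditioning set.
{G} contains no descendant of Q and blocks every backdoor path.
No other singleton works — e.g. {V} leaves P2 open — so {G} is the unique smallest valid adjustment set.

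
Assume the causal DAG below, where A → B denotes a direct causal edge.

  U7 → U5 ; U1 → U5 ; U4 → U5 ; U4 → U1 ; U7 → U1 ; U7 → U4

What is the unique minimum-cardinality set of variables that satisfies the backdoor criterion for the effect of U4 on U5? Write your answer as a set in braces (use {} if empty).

Variables eligible for adjustment (non-descendants of U4, excluding U4 and U5): {U7}.
Backdoor paths from U4 to U5:
  P1: U4 <- U7 -> U1 -> U5
  P2: U4 <- U7 -> U5
The empty set is not sufficient: P1 (U4 <- U7 -> U1 -> U5) has no collider blocking it and no conditioned non-collider, so it is open.
Try {U7}:
  P1: blocked at fork node U7 ∈ conditioning set.
  P2: blocked at fork node U7 ∈ conditioning set.
{U7} contains no descendant of U4 and blocks every backdoor path.
{U7} is the unique smallest valid adjustment set.

{U7}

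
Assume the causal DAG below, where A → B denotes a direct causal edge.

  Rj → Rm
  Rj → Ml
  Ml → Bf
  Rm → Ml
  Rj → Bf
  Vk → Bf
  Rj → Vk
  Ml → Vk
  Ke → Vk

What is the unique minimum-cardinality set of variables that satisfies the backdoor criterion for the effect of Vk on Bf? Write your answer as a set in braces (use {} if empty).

Variables eligible for adjustment (non-descendants of Vk, excluding Vk and Bf): {Ke, Ml, Rj, Rm}.
Backdoor paths from Vk to Bf:
  P1: Vk <- Rj -> Rm -> Ml -> Bf
  P2: Vk <- Rj -> Ml -> Bf
  P3: Vk <- Rj -> Bf
  P4: Vk <- Ml <- Rj -> Bf
  P5: Vk <- Ml <- Rm <- Rj -> Bf
  P6: Vk <- Ml -> Bf
The empty set is not sufficient: P1 (Vk <- Rj -> Rm -> Ml -> Bf) has no collider blocking it and no conditioned non-collider, so it is open.
Try {Ml, Rj}:
  P1: blocked at fork node Rj ∈ conditioning set.
  P2: blocked at fork node Rj ∈ conditioning set.
  P3: blocked at fork node Rj ∈ conditioning set.
  P4: blocked at chain node Ml ∈ conditioning set.
  P5: blocked at chain node Ml ∈ conditioning set.
  P6: blocked at fork node Ml ∈ conditioning set.
{Ml, Rj} contains no descendant of Vk and blocks every backdoor path.
Every element of {Ml, Rj} is needed (dropping Ml leaves P6 open; dropping Rj leaves P3 open), so no proper subset is valid.
Among all size-2 subsets of the eligible variables, only {Ml, Rj} blocks every backdoor path, so it is the unique smallest valid adjustment set.

{Ml, Rj}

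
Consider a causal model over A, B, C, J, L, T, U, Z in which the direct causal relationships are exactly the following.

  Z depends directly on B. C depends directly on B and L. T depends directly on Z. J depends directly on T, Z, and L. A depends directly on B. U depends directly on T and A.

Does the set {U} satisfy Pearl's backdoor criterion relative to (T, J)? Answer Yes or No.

No

Backdoor paths from T to J (paths whose first edge points into T):
  P1: T <- Z <- B -> C <- L -> J
  P2: T <- Z -> J
Condition 1 (no descendant of T in the set): FAILS — U is a descendant of T.
Condition 2 (every backdoor path blocked by {U}):
  P1: blocked at collider C (neither it nor any descendant is in the conditioning set).
  P2: open — no interior node is in the conditioning set.
{U} does not satisfy the backdoor criterion.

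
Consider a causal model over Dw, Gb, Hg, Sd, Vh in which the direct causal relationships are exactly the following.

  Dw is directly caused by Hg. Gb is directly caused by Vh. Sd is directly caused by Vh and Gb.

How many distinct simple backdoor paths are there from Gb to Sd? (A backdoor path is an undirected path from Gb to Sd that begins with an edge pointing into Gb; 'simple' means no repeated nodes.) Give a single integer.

A backdoor path from Gb to Sd is any simple undirected path whose first edge points into Gb (i.e. leaves Gb via a parent).
Parents of Gb: {Vh}.
Enumerating:
  P1: Gb <- Vh -> Sd
That exhausts the simple backdoor paths. Count: 1.

1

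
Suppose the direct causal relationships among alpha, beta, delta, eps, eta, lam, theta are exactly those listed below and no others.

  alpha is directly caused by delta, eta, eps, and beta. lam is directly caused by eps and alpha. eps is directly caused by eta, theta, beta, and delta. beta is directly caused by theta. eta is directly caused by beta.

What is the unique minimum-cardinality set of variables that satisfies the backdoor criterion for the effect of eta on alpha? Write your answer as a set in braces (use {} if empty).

Variables eligible for adjustment (non-descendants of eta, excluding eta and alpha): {beta, delta, theta}.
Backdoor paths from eta to alpha:
  P1: eta <- beta <- theta -> eps <- delta -> alpha
  P2: eta <- beta <- theta -> eps -> alpha
  P3: eta <- beta <- theta -> eps -> lam <- alpha
  P4: eta <- beta -> eps <- delta -> alpha
  P5: eta <- beta -> eps -> alpha
  P6: eta <- beta -> eps -> lam <- alpha
  P7: eta <- beta -> alpha
The empty set is not sufficient: P2 (eta <- beta <- theta -> eps -> alpha) has no collider blocking it and no conditioned non-collider, so it is open.
Try {beta}:
  P1: blocked at chain node beta ∈ conditioning set.
  P2: blocked at chain node beta ∈ conditioning set.
  P3: blocked at chain node beta ∈ conditioning set.
  P4: blocked at fork node beta ∈ conditioning set.
  P5: blocked at fork node beta ∈ conditioning set.
  P6: blocked at fork node beta ∈ conditioning set.
  P7: blocked at fork node beta ∈ conditioning set.
{beta} contains no descendant of eta and blocks every backdoor path.
No other singleton works — e.g. {theta} leaves P5 open — so {beta} is the unique smallest valid adjustment set.

{beta}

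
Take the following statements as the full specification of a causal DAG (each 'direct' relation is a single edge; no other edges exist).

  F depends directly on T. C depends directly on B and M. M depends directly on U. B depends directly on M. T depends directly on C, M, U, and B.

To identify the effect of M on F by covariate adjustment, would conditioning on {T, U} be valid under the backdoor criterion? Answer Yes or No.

Backdoor paths from M to F (paths whose first edge points into M):
  P1: M <- U -> T -> F
Condition 1 (no descendant of M in the set): FAILS — T is a descendant of M.
Condition 2 (every backdoor path blocked by {T, U}):
  P1: blocked at fork node U ∈ conditioning set.
{T, U} does not satisfy the backdoor criterion.

No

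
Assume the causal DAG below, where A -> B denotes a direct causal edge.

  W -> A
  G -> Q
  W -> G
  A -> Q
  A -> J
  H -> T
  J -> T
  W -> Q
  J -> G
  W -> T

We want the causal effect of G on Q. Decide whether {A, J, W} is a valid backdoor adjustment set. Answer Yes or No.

Backdoor paths from G to Q (paths whose first edge points into G):
  P1: G <- W -> A -> Q
  P2: G <- W -> T <- J <- A -> Q
  P3: G <- W -> Q
  P4: G <- J <- A <- W -> Q
  P5: G <- J <- A -> Q
  P6: G <- J -> T <- W -> A -> Q
  P7: G <- J -> T <- W -> Q
Condition 1 (no descendant of G in the set): holds — descendants of G are {Q}; none are in {A, J, W}.
Condition 2 (every backdoor path blocked by {A, J, W}):
  P1: blocked at fork node W ∈ conditioning set.
  P2: blocked at fork node W ∈ conditioning set.
  P3: blocked at fork node W ∈ conditioning set.
  P4: blocked at chain node J ∈ conditioning set.
  P5: blocked at chain node J ∈ conditioning set.
  P6: blocked at fork node J ∈ conditioning set.
  P7: blocked at fork node J ∈ conditioning set.
{A, J, W} satisfies the backdoor criterion.

Yes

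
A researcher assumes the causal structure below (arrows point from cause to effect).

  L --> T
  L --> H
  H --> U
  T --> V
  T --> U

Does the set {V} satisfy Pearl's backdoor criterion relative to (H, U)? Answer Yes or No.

No

Backdoor paths from H to U (paths whose first edge points into H):
  P1: H <- L -> T -> U
Condition 1 (no descendant of H in the set): holds — descendants of H are {U}; none are in {V}.
Condition 2 (every backdoor path blocked by {V}):
  P1: open — no interior node is in the conditioning set.
{V} does not satisfy the backdoor criterion.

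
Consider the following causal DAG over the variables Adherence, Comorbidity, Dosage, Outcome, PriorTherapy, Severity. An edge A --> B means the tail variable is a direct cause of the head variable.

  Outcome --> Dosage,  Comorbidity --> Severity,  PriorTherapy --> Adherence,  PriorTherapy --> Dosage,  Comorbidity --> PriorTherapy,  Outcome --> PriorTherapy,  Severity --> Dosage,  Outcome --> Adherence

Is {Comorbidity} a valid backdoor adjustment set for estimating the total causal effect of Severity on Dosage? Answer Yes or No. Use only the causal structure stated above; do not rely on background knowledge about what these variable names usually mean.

Yes

Backdoor paths from Severity to Dosage (paths whose first edge points into Severity):
  P1: Severity <- Comorbidity -> PriorTherapy <- Outcome -> Dosage
  P2: Severity <- Comorbidity -> PriorTherapy -> Dosage
  P3: Severity <- Comorbidity -> PriorTherapy -> Adherence <- Outcome -> Dosage
Condition 1 (no descendant of Severity in the set): holds — descendants of Severity are {Dosage}; none are in {Comorbidity}.
Condition 2 (every backdoor path blocked by {Comorbidity}):
  P1: blocked at fork node Comorbidity ∈ conditioning set.
  P2: blocked at fork node Comorbidity ∈ conditioning set.
  P3: blocked at fork node Comorbidity ∈ conditioning set.
{Comorbidity} satisfies the backdoor criterion.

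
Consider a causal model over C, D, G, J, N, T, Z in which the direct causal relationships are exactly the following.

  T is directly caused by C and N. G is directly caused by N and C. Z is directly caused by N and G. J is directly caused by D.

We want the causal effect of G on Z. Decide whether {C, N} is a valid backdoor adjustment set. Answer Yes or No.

Backdoor paths from G to Z (paths whose first edge points into G):
  P1: G <- C -> T <- N -> Z
  P2: G <- N -> Z
Condition 1 (no descendant of G in the set): holds — descendants of G are {Z}; none are in {C, N}.
Condition 2 (every backdoor path blocked by {C, N}):
  P1: blocked at fork node C ∈ conditioning set.
  P2: blocked at fork node N ∈ conditioning set.
{C, N} satisfies the backdoor criterion.

Yes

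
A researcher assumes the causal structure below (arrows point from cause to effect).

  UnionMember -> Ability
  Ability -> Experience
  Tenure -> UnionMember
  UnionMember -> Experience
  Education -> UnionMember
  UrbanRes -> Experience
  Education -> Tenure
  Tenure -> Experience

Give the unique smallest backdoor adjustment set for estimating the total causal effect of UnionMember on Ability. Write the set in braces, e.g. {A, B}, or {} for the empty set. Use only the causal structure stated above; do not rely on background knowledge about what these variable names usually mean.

{}

Variables eligible for adjustment (non-descendants of UnionMember, excluding UnionMember and Ability): {Education, Tenure, UrbanRes}.
Backdoor paths from UnionMember to Ability:
  P1: UnionMember <- Education -> Tenure -> Experience <- Ability
  P2: UnionMember <- Tenure -> Experience <- Ability
Each backdoor path contains an unconditioned collider, so every path is already blocked with the empty conditioning set:
  P1: blocked at collider Experience (neither it nor any descendant is in the conditioning set).
  P2: blocked at collider Experience (neither it nor any descendant is in the conditioning set).
The empty set is therefore the unique smallest valid set.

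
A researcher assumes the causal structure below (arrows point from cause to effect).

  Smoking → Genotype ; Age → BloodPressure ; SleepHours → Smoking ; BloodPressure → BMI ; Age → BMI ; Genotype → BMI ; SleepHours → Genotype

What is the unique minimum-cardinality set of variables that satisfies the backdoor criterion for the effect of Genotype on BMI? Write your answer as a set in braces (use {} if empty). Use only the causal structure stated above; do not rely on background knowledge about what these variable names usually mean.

Variables eligible for adjustment (non-descendants of Genotype, excluding Genotype and BMI): {Age, BloodPressure, SleepHours, Smoking}.
Backdoor paths from Genotype to BMI:
  (none)
With no backdoor paths the empty set already satisfies the criterion, and it is trivially minimal.

{}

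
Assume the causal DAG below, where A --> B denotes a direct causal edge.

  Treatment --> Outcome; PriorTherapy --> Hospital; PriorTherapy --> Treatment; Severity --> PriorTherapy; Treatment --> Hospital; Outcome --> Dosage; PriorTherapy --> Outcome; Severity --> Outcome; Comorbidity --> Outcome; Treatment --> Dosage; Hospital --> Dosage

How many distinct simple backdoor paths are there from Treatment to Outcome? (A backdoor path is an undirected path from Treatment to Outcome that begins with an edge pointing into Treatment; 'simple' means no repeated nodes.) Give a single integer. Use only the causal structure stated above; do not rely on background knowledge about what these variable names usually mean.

3

A backdoor path from Treatment to Outcome is any simple undirected path whose first edge points into Treatment (i.e. leaves Treatment via a parent).
Parents of Treatment: {PriorTherapy}.
Enumerating:
  P1: Treatment <- PriorTherapy <- Severity -> Outcome
  P2: Treatment <- PriorTherapy -> Hospital -> Dosage <- Outcome
  P3: Treatment <- PriorTherapy -> Outcome
That exhausts the simple backdoor paths. Count: 3.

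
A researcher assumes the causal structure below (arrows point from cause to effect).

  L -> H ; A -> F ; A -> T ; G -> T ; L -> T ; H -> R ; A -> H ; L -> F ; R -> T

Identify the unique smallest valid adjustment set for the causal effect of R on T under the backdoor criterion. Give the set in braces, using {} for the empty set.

Variables eligible for adjustment (non-descendants of R, excluding R and T): {A, F, G, H, L}.
Backdoor paths from R to T:
  P1: R <- H <- A -> F <- L -> T
  P2: R <- H <- A -> T
  P3: R <- H <- L -> F <- A -> T
  P4: R <- H <- L -> T
The empty set is not sufficient: P2 (R <- H <- A -> T) has no collider blocking it and no conditioned non-collider, so it is open.
Try {H}:
  P1: blocked at chain node H ∈ conditioning set.
  P2: blocked at chain node H ∈ conditioning set.
  P3: blocked at chain node H ∈ conditioning set.
  P4: blocked at chain node H ∈ conditioning set.
{H} contains no descendant of R and blocks every backdoor path.
No other singleton works — e.g. {A} leaves P4 open — so {H} is the unique smallest valid adjustment set.

{H}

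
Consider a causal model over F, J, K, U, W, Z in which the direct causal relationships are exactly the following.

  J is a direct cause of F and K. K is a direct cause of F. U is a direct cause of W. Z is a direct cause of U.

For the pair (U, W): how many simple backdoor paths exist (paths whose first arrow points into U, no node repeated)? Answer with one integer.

A backdoor path from U to W is any simple undirected path whose first edge points into U (i.e. leaves U via a parent).
Parents of U: {Z}.
No simple path from any parent of U reaches W without revisiting U, so there are no backdoor paths.

0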